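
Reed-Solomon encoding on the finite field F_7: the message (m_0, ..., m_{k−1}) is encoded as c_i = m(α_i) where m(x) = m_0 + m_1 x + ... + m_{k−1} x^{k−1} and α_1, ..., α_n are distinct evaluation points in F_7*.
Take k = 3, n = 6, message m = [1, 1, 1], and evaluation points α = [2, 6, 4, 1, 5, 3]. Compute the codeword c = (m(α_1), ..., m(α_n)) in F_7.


c = [0, 1, 0, 3, 3, 6]

Message polynomial: m(x) = 1 + 1·x + 1·x^2 (mod 7).
For each evaluation point α_i, compute m(α_i) mod 7:
  α_1 = 2: Horner steps 1 → 3 → 0, so m(2) = 0.
  α_2 = 6: Horner steps 1 → 0 → 1, so m(6) = 1.
  α_3 = 4: Horner steps 1 → 5 → 0, so m(4) = 0.
  α_4 = 1: Horner steps 1 → 2 → 3, so m(1) = 3.
  α_5 = 5: Horner steps 1 → 6 → 3, so m(5) = 3.
  α_6 = 3: Horner steps 1 → 4 → 6, so m(3) = 6.
Codeword c = [0, 1, 0, 3, 3, 6] ∈ F_7^6.


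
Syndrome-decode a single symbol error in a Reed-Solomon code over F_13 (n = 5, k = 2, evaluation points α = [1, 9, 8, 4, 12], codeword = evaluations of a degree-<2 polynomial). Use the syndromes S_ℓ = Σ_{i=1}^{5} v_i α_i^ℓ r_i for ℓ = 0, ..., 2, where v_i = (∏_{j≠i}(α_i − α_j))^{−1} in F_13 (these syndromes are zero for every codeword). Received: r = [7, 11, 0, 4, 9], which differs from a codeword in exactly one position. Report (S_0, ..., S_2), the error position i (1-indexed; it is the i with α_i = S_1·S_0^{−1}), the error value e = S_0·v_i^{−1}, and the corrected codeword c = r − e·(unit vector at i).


S = (9, 3, 1), error at position 2, error magnitude e = 12, c = [7, 12, 0, 4, 9].

Step 1: column multipliers v_i = (∏_{j≠i}(α_i − α_j))^{−1} mod 13.
  i = 1 (α = 1): (1−9)(1−8)(1−4)(1−12) = (−8)·(−7)·(−3)·(−11) = 1848 ≡ 2, so v_1 = 2^{−1} = 7 (mod 13).
  i = 2 (α = 9): (9−1)(9−8)(9−4)(9−12) = 8·1·5·(−3) = −120 ≡ 10, so v_2 = 10^{−1} = 4 (mod 13).
  i = 3 (α = 8): (8−1)(8−9)(8−4)(8−12) = 7·(−1)·4·(−4) = 112 ≡ 8, so v_3 = 8^{−1} = 5 (mod 13).
  i = 4 (α = 4): (4−1)(4−9)(4−8)(4−12) = 3·(−5)·(−4)·(−8) = −480 ≡ 1, so v_4 = 1^{−1} = 1 (mod 13).
  i = 5 (α = 12): (12−1)(12−9)(12−8)(12−4) = 11·3·4·8 = 1056 ≡ 3, so v_5 = 3^{−1} = 9 (mod 13).
  v = [7, 4, 5, 1, 9].
Step 2: syndromes of r = [7, 11, 0, 4, 9] (all sums mod 13).
  S_0 = Σ v_i r_i = 7·7 + 4·11 + 5·0 + 1·4 + 9·9 = 178 ≡ 9.
  S_1 = Σ v_i α_i r_i = 7·1·7 + 4·9·11 + 5·8·0 + 1·4·4 + 9·12·9 = 1433 ≡ 3.
  α_i^2 mod 13 = [1, 3, 12, 3, 1].
  S_2 = Σ v_i α_i^2 r_i = 7·1·7 + 4·3·11 + 5·12·0 + 1·3·4 + 9·1·9 = 274 ≡ 1.
  S = (9, 3, 1) ≠ 0, so r is not a codeword (an error is present).
Step 3: locate the error. For a single error e at position i, S_ℓ = v_i·e·α_i^ℓ, so α_err = S_1/S_0.
  S_0^{−1} = 9^{−1} = 3 (mod 13), so α_err = 3·3 = 9 ≡ 9 = α_2. Error position i = 2.
  Consistency check: S_2/S_1 = 1·9 = 9 ≡ 9 = α_err ✓ (single-error assumption holds).
Step 4: error magnitude e = S_0/v_2 = S_0·∏_{j≠2}(α_2 − α_j) = 9·10 = 90 ≡ 12 (mod 13).
Step 5: correct position 2: c_2 = r_2 − e = 11 − 12 ≡ 12 (mod 13). Hence c = [7, 12, 0, 4, 9].
  Check: interpolating c through the α_i gives m(x) = 8 + 12·x (degree < 2) with m(α_i) = c_i for every i, so c is indeed a codeword.


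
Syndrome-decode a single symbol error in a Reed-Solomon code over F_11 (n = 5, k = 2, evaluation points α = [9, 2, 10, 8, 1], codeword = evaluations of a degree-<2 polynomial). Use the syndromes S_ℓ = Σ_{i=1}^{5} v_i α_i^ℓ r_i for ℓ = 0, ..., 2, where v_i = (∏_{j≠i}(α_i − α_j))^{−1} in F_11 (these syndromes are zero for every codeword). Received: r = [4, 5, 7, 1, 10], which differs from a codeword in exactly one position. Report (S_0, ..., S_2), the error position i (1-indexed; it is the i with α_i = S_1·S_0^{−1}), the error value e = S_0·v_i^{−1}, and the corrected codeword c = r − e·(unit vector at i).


S = (7, 7, 7), error at position 5, error magnitude e = 8, c = [4, 5, 7, 1, 2].

Step 1: column multipliers v_i = (∏_{j≠i}(α_i − α_j))^{−1} mod 11.
  i = 1 (α = 9): (9−2)(9−10)(9−8)(9−1) = 7·(−1)·1·8 = −56 ≡ 10, so v_1 = 10^{−1} = 10 (mod 11).
  i = 2 (α = 2): (2−9)(2−10)(2−8)(2−1) = (−7)·(−8)·(−6)·1 = −336 ≡ 5, so v_2 = 5^{−1} = 9 (mod 11).
  i = 3 (α = 10): (10−9)(10−2)(10−8)(10−1) = 1·8·2·9 = 144 ≡ 1, so v_3 = 1^{−1} = 1 (mod 11).
  i = 4 (α = 8): (8−9)(8−2)(8−10)(8−1) = (−1)·6·(−2)·7 = 84 ≡ 7, so v_4 = 7^{−1} = 8 (mod 11).
  i = 5 (α = 1): (1−9)(1−2)(1−10)(1−8) = (−8)·(−1)·(−9)·(−7) = 504 ≡ 9, so v_5 = 9^{−1} = 5 (mod 11).
  v = [10, 9, 1, 8, 5].
Step 2: syndromes of r = [4, 5, 7, 1, 10] (all sums mod 11).
  S_0 = Σ v_i r_i = 10·4 + 9·5 + 1·7 + 8·1 + 5·10 = 150 ≡ 7.
  S_1 = Σ v_i α_i r_i = 10·9·4 + 9·2·5 + 1·10·7 + 8·8·1 + 5·1·10 = 634 ≡ 7.
  α_i^2 mod 11 = [4, 4, 1, 9, 1].
  S_2 = Σ v_i α_i^2 r_i = 10·4·4 + 9·4·5 + 1·1·7 + 8·9·1 + 5·1·10 = 469 ≡ 7.
  S = (7, 7, 7) ≠ 0, so r is not a codeword (an error is present).
Step 3: locate the error. For a single error e at position i, S_ℓ = v_i·e·α_i^ℓ, so α_err = S_1/S_0.
  S_0^{−1} = 7^{−1} = 8 (mod 11), so α_err = 7·8 = 56 ≡ 1 = α_5. Error position i = 5.
  Consistency check: S_2/S_1 = 7·8 = 56 ≡ 1 = α_err ✓ (single-error assumption holds).
Step 4: error magnitude e = S_0/v_5 = S_0·∏_{j≠5}(α_5 − α_j) = 7·9 = 63 ≡ 8 (mod 11).
Step 5: correct position 5: c_5 = r_5 − e = 10 − 8 ≡ 2 (mod 11). Hence c = [4, 5, 7, 1, 2].
  Check: interpolating c through the α_i gives m(x) = 10 + 3·x (degree < 2) with m(α_i) = c_i for every i, so c is indeed a codeword.


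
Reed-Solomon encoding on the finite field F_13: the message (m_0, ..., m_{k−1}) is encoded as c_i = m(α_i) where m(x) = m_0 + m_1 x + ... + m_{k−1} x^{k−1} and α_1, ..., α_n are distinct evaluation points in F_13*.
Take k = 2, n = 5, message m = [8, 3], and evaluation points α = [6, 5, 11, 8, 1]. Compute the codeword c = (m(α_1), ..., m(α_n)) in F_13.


c = [0, 10, 2, 6, 11]

Message polynomial: m(x) = 8 + 3·x (mod 13).
For each evaluation point α_i, compute m(α_i) mod 13:
  α_1 = 6: Horner steps 3 → 0, so m(6) = 0.
  α_2 = 5: Horner steps 3 → 10, so m(5) = 10.
  α_3 = 11: Horner steps 3 → 2, so m(11) = 2.
  α_4 = 8: Horner steps 3 → 6, so m(8) = 6.
  α_5 = 1: Horner steps 3 → 11, so m(1) = 11.
Codeword c = [0, 10, 2, 6, 11] ∈ F_13^5.


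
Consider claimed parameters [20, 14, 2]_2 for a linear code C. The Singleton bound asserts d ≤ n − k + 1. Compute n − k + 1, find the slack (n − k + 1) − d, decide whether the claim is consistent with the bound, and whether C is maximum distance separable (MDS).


Singleton RHS = n − k + 1 = 7, slack = 5, bound satisfied, not MDS.

Singleton bound: d ≤ n − k + 1.
Here n = 20, k = 14, so n − k + 1 = 7.
Given d = 2, check d ≤ 7: YES.
Slack = (n − k + 1) − d = 5.
The code is NOT MDS (slack = 5 > 0).
Description: the claimed parameters are [20, 14, 2]_2; such a code would be non-MDS.


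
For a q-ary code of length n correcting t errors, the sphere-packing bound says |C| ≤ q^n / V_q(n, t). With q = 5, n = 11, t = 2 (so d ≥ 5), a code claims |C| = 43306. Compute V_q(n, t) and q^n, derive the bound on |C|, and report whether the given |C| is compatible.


V_q(n, t) = 925, q^n = 48828125, Hamming bound = 52787, |C| = 43306 ≤ bound (satisfied).

Step 1: Compute V_q(n, t) = Σ_{j=0}^2 C(n, j) (q−1)^j.
  j = 0: C(11,0)·(4)^0 = 1·1 = 1.
  j = 1: C(11,1)·(4)^1 = 11·4 = 44.
  j = 2: C(11,2)·(4)^2 = 55·16 = 880.
  V_q(n, t) = 1 + 44 + 880 = 925.
Step 2: q^n = 5^11 = 48828125.
Step 3: Hamming bound ⌊q^n / V_q(n,t)⌋ = ⌊48828125/925⌋ = 52787.
Step 4: Compare |C| = 43306 to 52787: satisfied.
The claimed |C| lies below the Hamming bound.


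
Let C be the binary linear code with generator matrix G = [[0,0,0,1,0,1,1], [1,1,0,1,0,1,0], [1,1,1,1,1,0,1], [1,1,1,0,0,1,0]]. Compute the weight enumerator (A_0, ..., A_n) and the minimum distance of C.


Weight distribution: A_0 = 1, A_1 = 1, A_2 = 1, A_3 = 4, A_4 = 5, A_5 = 3, A_6 = 1. Minimum distance d = 1.

Enumerate all 2^4 = 16 messages m ∈ F_2^4.
For each, compute codeword c = mG in F_2^7, then tally its weight.
  m = 0000 → c = 0000000, weight = 0.
  m = 1000 → c = 0001011, weight = 3.
  m = 0100 → c = 1101010, weight = 4.
  m = 1100 → c = 1100001, weight = 3.
  m = 0010 → c = 1111101, weight = 6.
  m = 1010 → c = 1110110, weight = 5.
  m = 0110 → c = 0010111, weight = 4.
  m = 1110 → c = 0011100, weight = 3.
  m = 0001 → c = 1110010, weight = 4.
  m = 1001 → c = 1111001, weight = 5.
  m = 0101 → c = 0011000, weight = 2.
  m = 1101 → c = 0010011, weight = 3.
  m = 0011 → c = 0001111, weight = 4.
  m = 1011 → c = 0000100, weight = 1.
  m = 0111 → c = 1100101, weight = 4.
  m = 1111 → c = 1101110, weight = 5.
Tally weights:
  weight 0: 1 codewords.
  weight 1: 1 codewords.
  weight 2: 1 codewords.
  weight 3: 4 codewords.
  weight 4: 5 codewords.
  weight 5: 3 codewords.
  weight 6: 1 codewords.
Minimum distance d = smallest w > 0 with A_w > 0 = 1.
Sanity: Σ A_w = 16 = 2^4 = 16 ✓.


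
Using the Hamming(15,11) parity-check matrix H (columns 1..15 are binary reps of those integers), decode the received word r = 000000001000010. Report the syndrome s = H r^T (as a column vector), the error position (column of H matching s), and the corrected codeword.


s = (0, 1, 1, 1)^T, error position = 7, corrected codeword c = 000000101000010

Compute s = H r^T mod 2 one row at a time:
  s_1 = 0 + 1 + 0 + 0 + 0 + 0 + 1 + 0 = 2 ≡ 0 (mod 2).
  s_2 = 0 + 0 + 0 + 0 + 0 + 0 + 1 + 0 = 1 ≡ 1 (mod 2).
  s_3 = 0 + 0 + 0 + 0 + 0 + 0 + 1 + 0 = 1 ≡ 1 (mod 2).
  s_4 = 0 + 0 + 0 + 0 + 1 + 0 + 0 + 0 = 1 ≡ 1 (mod 2).
s = (0, 1, 1, 1)^T — this equals column 7 of H (binary 0111), so error is at position 7.
Correct: flip bit 7 of r = 000000001000010 to get c = 000000101000010.


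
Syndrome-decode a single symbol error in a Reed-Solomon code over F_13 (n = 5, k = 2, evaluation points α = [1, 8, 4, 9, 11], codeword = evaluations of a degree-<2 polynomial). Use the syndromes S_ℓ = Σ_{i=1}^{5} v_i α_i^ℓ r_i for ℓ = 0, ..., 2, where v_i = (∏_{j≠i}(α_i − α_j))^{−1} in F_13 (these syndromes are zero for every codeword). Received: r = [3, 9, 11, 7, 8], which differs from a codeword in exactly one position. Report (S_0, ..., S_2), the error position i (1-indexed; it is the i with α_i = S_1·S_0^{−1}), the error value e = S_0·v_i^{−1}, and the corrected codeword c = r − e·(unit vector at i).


S = (8, 12, 5), error at position 2, error magnitude e = 9, c = [3, 0, 11, 7, 8].

Step 1: column multipliers v_i = (∏_{j≠i}(α_i − α_j))^{−1} mod 13.
  i = 1 (α = 1): (1−8)(1−4)(1−9)(1−11) = (−7)·(−3)·(−8)·(−10) = 1680 ≡ 3, so v_1 = 3^{−1} = 9 (mod 13).
  i = 2 (α = 8): (8−1)(8−4)(8−9)(8−11) = 7·4·(−1)·(−3) = 84 ≡ 6, so v_2 = 6^{−1} = 11 (mod 13).
  i = 3 (α = 4): (4−1)(4−8)(4−9)(4−11) = 3·(−4)·(−5)·(−7) = −420 ≡ 9, so v_3 = 9^{−1} = 3 (mod 13).
  i = 4 (α = 9): (9−1)(9−8)(9−4)(9−11) = 8·1·5·(−2) = −80 ≡ 11, so v_4 = 11^{−1} = 6 (mod 13).
  i = 5 (α = 11): (11−1)(11−8)(11−4)(11−9) = 10·3·7·2 = 420 ≡ 4, so v_5 = 4^{−1} = 10 (mod 13).
  v = [9, 11, 3, 6, 10].
Step 2: syndromes of r = [3, 9, 11, 7, 8] (all sums mod 13).
  S_0 = Σ v_i r_i = 9·3 + 11·9 + 3·11 + 6·7 + 10·8 = 281 ≡ 8.
  S_1 = Σ v_i α_i r_i = 9·1·3 + 11·8·9 + 3·4·11 + 6·9·7 + 10·11·8 = 2209 ≡ 12.
  α_i^2 mod 13 = [1, 12, 3, 3, 4].
  S_2 = Σ v_i α_i^2 r_i = 9·1·3 + 11·12·9 + 3·3·11 + 6·3·7 + 10·4·8 = 1760 ≡ 5.
  S = (8, 12, 5) ≠ 0, so r is not a codeword (an error is present).
Step 3: locate the error. For a single error e at position i, S_ℓ = v_i·e·α_i^ℓ, so α_err = S_1/S_0.
  S_0^{−1} = 8^{−1} = 5 (mod 13), so α_err = 12·5 = 60 ≡ 8 = α_2. Error position i = 2.
  Consistency check: S_2/S_1 = 5·12 = 60 ≡ 8 = α_err ✓ (single-error assumption holds).
Step 4: error magnitude e = S_0/v_2 = S_0·∏_{j≠2}(α_2 − α_j) = 8·6 = 48 ≡ 9 (mod 13).
Step 5: correct position 2: c_2 = r_2 − e = 9 − 9 ≡ 0 (mod 13). Hence c = [3, 0, 11, 7, 8].
  Check: interpolating c through the α_i gives m(x) = 9 + 7·x (degree < 2) with m(α_i) = c_i for every i, so c is indeed a codeword.


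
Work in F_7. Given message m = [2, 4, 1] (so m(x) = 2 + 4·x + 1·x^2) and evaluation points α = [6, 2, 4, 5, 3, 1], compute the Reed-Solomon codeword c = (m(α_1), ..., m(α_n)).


c = [6, 0, 6, 5, 2, 0]

Message polynomial: m(x) = 2 + 4·x + 1·x^2 (mod 7).
For each evaluation point α_i, compute m(α_i) mod 7:
  α_1 = 6: Horner steps 1 → 3 → 6, so m(6) = 6.
  α_2 = 2: Horner steps 1 → 6 → 0, so m(2) = 0.
  α_3 = 4: Horner steps 1 → 1 → 6, so m(4) = 6.
  α_4 = 5: Horner steps 1 → 2 → 5, so m(5) = 5.
  α_5 = 3: Horner steps 1 → 0 → 2, so m(3) = 2.
  α_6 = 1: Horner steps 1 → 5 → 0, so m(1) = 0.
Codeword c = [6, 0, 6, 5, 2, 0] ∈ F_7^6.


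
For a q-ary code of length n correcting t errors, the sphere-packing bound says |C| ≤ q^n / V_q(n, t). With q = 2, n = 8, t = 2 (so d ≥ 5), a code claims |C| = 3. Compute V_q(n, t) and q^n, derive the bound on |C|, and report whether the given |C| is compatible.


V_q(n, t) = 37, q^n = 256, Hamming bound = 6, |C| = 3 ≤ bound (satisfied).

Step 1: Compute V_q(n, t) = Σ_{j=0}^2 C(n, j) (q−1)^j.
  j = 0: C(8,0)·(1)^0 = 1·1 = 1.
  j = 1: C(8,1)·(1)^1 = 8·1 = 8.
  j = 2: C(8,2)·(1)^2 = 28·1 = 28.
  V_q(n, t) = 1 + 8 + 28 = 37.
Step 2: q^n = 2^8 = 256.
Step 3: Hamming bound ⌊q^n / V_q(n,t)⌋ = ⌊256/37⌋ = 6.
Step 4: Compare |C| = 3 to 6: satisfied.
The claimed |C| lies below the Hamming bound.


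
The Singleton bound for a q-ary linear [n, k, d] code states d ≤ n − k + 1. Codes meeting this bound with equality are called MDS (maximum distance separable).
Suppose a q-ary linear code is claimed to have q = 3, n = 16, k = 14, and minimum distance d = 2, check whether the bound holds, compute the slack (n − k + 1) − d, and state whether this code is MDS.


Singleton RHS = n − k + 1 = 3, slack = 1, bound satisfied, not MDS.

Singleton bound: d ≤ n − k + 1.
Here n = 16, k = 14, so n − k + 1 = 3.
Given d = 2, check d ≤ 3: YES.
Slack = (n − k + 1) − d = 1.
The code is NOT MDS (slack = 1 > 0).
Description: the claimed parameters are [16, 14, 2]_3; such a code would be non-MDS.


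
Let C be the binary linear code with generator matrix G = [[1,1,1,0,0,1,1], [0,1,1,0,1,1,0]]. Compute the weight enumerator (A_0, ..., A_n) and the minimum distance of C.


Weight distribution: A_0 = 1, A_3 = 1, A_4 = 1, A_5 = 1. Minimum distance d = 3.

Enumerate all 2^2 = 4 messages m ∈ F_2^2.
For each, compute codeword c = mG in F_2^7, then tally its weight.
  m = 00 → c = 0000000, weight = 0.
  m = 10 → c = 1110011, weight = 5.
  m = 01 → c = 0110110, weight = 4.
  m = 11 → c = 1000101, weight = 3.
Tally weights:
  weight 0: 1 codewords.
  weight 3: 1 codewords.
  weight 4: 1 codewords.
  weight 5: 1 codewords.
Minimum distance d = smallest w > 0 with A_w > 0 = 3.
Sanity: Σ A_w = 4 = 2^2 = 4 ✓.


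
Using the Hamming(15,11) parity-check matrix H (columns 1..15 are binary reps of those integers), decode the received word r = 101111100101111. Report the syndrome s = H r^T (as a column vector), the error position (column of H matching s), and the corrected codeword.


s = (1, 0, 0, 0)^T, error position = 8, corrected codeword c = 101111110101111

Compute s = H r^T mod 2 one row at a time:
  s_1 = 0 + 0 + 1 + 0 + 1 + 1 + 1 + 1 = 5 ≡ 1 (mod 2).
  s_2 = 1 + 1 + 1 + 1 + 1 + 1 + 1 + 1 = 8 ≡ 0 (mod 2).
  s_3 = 0 + 1 + 1 + 1 + 1 + 0 + 1 + 1 = 6 ≡ 0 (mod 2).
  s_4 = 1 + 1 + 1 + 1 + 0 + 0 + 1 + 1 = 6 ≡ 0 (mod 2).
s = (1, 0, 0, 0)^T — this equals column 8 of H (binary 1000), so error is at position 8.
Correct: flip bit 8 of r = 101111100101111 to get c = 101111110101111.


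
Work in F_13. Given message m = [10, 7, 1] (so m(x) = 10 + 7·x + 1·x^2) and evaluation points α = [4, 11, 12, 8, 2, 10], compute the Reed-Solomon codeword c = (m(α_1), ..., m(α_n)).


c = [2, 0, 4, 0, 2, 11]

Message polynomial: m(x) = 10 + 7·x + 1·x^2 (mod 13).
For each evaluation point α_i, compute m(α_i) mod 13:
  α_1 = 4: Horner steps 1 → 11 → 2, so m(4) = 2.
  α_2 = 11: Horner steps 1 → 5 → 0, so m(11) = 0.
  α_3 = 12: Horner steps 1 → 6 → 4, so m(12) = 4.
  α_4 = 8: Horner steps 1 → 2 → 0, so m(8) = 0.
  α_5 = 2: Horner steps 1 → 9 → 2, so m(2) = 2.
  α_6 = 10: Horner steps 1 → 4 → 11, so m(10) = 11.
Codeword c = [2, 0, 4, 0, 2, 11] ∈ F_13^6.


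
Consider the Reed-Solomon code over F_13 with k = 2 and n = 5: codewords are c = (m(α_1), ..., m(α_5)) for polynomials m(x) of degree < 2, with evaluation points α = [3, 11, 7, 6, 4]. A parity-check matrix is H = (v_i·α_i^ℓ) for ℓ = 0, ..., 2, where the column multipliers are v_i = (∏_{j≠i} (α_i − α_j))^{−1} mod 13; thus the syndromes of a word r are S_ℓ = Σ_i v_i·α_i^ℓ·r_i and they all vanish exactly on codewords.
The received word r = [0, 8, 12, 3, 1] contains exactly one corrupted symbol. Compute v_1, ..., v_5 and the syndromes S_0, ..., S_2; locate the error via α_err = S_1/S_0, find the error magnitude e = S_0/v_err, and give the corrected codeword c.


S = (2, 1, 7), error at position 3, error magnitude e = 8, c = [0, 8, 4, 3, 1].

Step 1: column multipliers v_i = (∏_{j≠i}(α_i − α_j))^{−1} mod 13.
  i = 1 (α = 3): (3−11)(3−7)(3−6)(3−4) = (−8)·(−4)·(−3)·(−1) = 96 ≡ 5, so v_1 = 5^{−1} = 8 (mod 13).
  i = 2 (α = 11): (11−3)(11−7)(11−6)(11−4) = 8·4·5·7 = 1120 ≡ 2, so v_2 = 2^{−1} = 7 (mod 13).
  i = 3 (α = 7): (7−3)(7−11)(7−6)(7−4) = 4·(−4)·1·3 = −48 ≡ 4, so v_3 = 4^{−1} = 10 (mod 13).
  i = 4 (α = 6): (6−3)(6−11)(6−7)(6−4) = 3·(−5)·(−1)·2 = 30 ≡ 4, so v_4 = 4^{−1} = 10 (mod 13).
  i = 5 (α = 4): (4−3)(4−11)(4−7)(4−6) = 1·(−7)·(−3)·(−2) = −42 ≡ 10, so v_5 = 10^{−1} = 4 (mod 13).
  v = [8, 7, 10, 10, 4].
Step 2: syndromes of r = [0, 8, 12, 3, 1] (all sums mod 13).
  S_0 = Σ v_i r_i = 8·0 + 7·8 + 10·12 + 10·3 + 4·1 = 210 ≡ 2.
  S_1 = Σ v_i α_i r_i = 8·3·0 + 7·11·8 + 10·7·12 + 10·6·3 + 4·4·1 = 1652 ≡ 1.
  α_i^2 mod 13 = [9, 4, 10, 10, 3].
  S_2 = Σ v_i α_i^2 r_i = 8·9·0 + 7·4·8 + 10·10·12 + 10·10·3 + 4·3·1 = 1736 ≡ 7.
  S = (2, 1, 7) ≠ 0, so r is not a codeword (an error is present).
Step 3: locate the error. For a single error e at position i, S_ℓ = v_i·e·α_i^ℓ, so α_err = S_1/S_0.
  S_0^{−1} = 2^{−1} = 7 (mod 13), so α_err = 1·7 = 7 ≡ 7 = α_3. Error position i = 3.
  Consistency check: S_2/S_1 = 7·1 = 7 ≡ 7 = α_err ✓ (single-error assumption holds).
Step 4: error magnitude e = S_0/v_3 = S_0·∏_{j≠3}(α_3 − α_j) = 2·4 = 8 ≡ 8 (mod 13).
Step 5: correct position 3: c_3 = r_3 − e = 12 − 8 ≡ 4 (mod 13). Hence c = [0, 8, 4, 3, 1].
  Check: interpolating c through the α_i gives m(x) = 10 + 1·x (degree < 2) with m(α_i) = c_i for every i, so c is indeed a codeword.


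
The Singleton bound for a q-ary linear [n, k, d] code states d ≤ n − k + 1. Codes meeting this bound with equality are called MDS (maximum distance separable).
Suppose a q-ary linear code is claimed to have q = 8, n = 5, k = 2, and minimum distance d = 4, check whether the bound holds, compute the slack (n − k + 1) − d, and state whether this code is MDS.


Singleton RHS = n − k + 1 = 4, slack = 0, bound satisfied, MDS.

Singleton bound: d ≤ n − k + 1.
Here n = 5, k = 2, so n − k + 1 = 4.
Given d = 4, check d ≤ 4: YES.
Slack = (n − k + 1) − d = 0.
The code is MDS (slack = 0).
Description: the claimed parameters are [5, 2, 4]_8; such a code would be MDS (meets Singleton bound).


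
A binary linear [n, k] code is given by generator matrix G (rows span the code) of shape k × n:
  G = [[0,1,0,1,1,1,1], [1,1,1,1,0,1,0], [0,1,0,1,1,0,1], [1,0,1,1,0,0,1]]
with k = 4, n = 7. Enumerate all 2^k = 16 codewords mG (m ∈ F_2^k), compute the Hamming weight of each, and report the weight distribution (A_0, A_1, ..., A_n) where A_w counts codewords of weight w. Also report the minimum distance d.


Weight distribution: A_0 = 1, A_1 = 1, A_2 = 2, A_3 = 2, A_4 = 5, A_5 = 5. Minimum distance d = 1.

Enumerate all 2^4 = 16 messages m ∈ F_2^4.
For each, compute codeword c = mG in F_2^7, then tally its weight.
  m = 0000 → c = 0000000, weight = 0.
  m = 1000 → c = 0101111, weight = 5.
  m = 0100 → c = 1111010, weight = 5.
  m = 1100 → c = 1010101, weight = 4.
  m = 0010 → c = 0101101, weight = 4.
  m = 1010 → c = 0000010, weight = 1.
  m = 0110 → c = 1010111, weight = 5.
  m = 1110 → c = 1111000, weight = 4.
  m = 0001 → c = 1011001, weight = 4.
  m = 1001 → c = 1110110, weight = 5.
  m = 0101 → c = 0100011, weight = 3.
  m = 1101 → c = 0001100, weight = 2.
  m = 0011 → c = 1110100, weight = 4.
  m = 1011 → c = 1011011, weight = 5.
  m = 0111 → c = 0001110, weight = 3.
  m = 1111 → c = 0100001, weight = 2.
Tally weights:
  weight 0: 1 codewords.
  weight 1: 1 codewords.
  weight 2: 2 codewords.
  weight 3: 2 codewords.
  weight 4: 5 codewords.
  weight 5: 5 codewords.
Minimum distance d = smallest w > 0 with A_w > 0 = 1.
Sanity: Σ A_w = 16 = 2^4 = 16 ✓.


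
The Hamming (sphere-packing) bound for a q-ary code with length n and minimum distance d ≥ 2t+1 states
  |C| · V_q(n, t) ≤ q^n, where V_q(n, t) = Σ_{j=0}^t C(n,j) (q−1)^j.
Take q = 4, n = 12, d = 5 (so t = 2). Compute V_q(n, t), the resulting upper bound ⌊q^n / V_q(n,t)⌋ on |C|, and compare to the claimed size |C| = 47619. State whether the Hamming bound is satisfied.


V_q(n, t) = 631, q^n = 16777216, Hamming bound = 26588, |C| = 47619 > bound (violated).

Step 1: Compute V_q(n, t) = Σ_{j=0}^2 C(n, j) (q−1)^j.
  j = 0: C(12,0)·(3)^0 = 1·1 = 1.
  j = 1: C(12,1)·(3)^1 = 12·3 = 36.
  j = 2: C(12,2)·(3)^2 = 66·9 = 594.
  V_q(n, t) = 1 + 36 + 594 = 631.
Step 2: q^n = 4^12 = 16777216.
Step 3: Hamming bound ⌊q^n / V_q(n,t)⌋ = ⌊16777216/631⌋ = 26588.
Step 4: Compare |C| = 47619 to 26588: violated.
The claimed |C| lies above the Hamming bound, so no 4-ary code of length 12 with d ≥ 5 can have 47619 codewords.


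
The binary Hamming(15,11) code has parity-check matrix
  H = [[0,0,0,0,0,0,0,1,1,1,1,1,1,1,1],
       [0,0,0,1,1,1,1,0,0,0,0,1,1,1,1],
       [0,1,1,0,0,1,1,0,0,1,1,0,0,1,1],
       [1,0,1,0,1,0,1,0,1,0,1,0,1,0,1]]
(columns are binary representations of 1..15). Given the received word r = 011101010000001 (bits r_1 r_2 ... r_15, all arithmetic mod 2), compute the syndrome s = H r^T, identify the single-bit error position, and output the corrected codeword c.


s = (0, 1, 0, 0)^T, error position = 4, corrected codeword c = 011001010000001

Compute s = H r^T mod 2 one row at a time:
  s_1 = 1 + 0 + 0 + 0 + 0 + 0 + 0 + 1 = 2 ≡ 0 (mod 2).
  s_2 = 1 + 0 + 1 + 0 + 0 + 0 + 0 + 1 = 3 ≡ 1 (mod 2).
  s_3 = 1 + 1 + 1 + 0 + 0 + 0 + 0 + 1 = 4 ≡ 0 (mod 2).
  s_4 = 0 + 1 + 0 + 0 + 0 + 0 + 0 + 1 = 2 ≡ 0 (mod 2).
s = (0, 1, 0, 0)^T — this equals column 4 of H (binary 0100), so error is at position 4.
Correct: flip bit 4 of r = 011101010000001 to get c = 011001010000001.


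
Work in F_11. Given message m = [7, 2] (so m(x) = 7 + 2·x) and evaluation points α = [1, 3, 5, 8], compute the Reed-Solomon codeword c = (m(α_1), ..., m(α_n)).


c = [9, 2, 6, 1]

Message polynomial: m(x) = 7 + 2·x (mod 11).
For each evaluation point α_i, compute m(α_i) mod 11:
  α_1 = 1: Horner steps 2 → 9, so m(1) = 9.
  α_2 = 3: Horner steps 2 → 2, so m(3) = 2.
  α_3 = 5: Horner steps 2 → 6, so m(5) = 6.
  α_4 = 8: Horner steps 2 → 1, so m(8) = 1.
Codeword c = [9, 2, 6, 1] ∈ F_11^4.


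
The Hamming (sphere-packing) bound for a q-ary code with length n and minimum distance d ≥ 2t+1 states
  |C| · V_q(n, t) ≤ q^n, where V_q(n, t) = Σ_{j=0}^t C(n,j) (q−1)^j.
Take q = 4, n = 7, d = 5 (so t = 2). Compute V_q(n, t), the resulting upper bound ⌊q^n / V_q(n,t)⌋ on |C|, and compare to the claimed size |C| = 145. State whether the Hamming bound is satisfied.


V_q(n, t) = 211, q^n = 16384, Hamming bound = 77, |C| = 145 > bound (violated).

Step 1: Compute V_q(n, t) = Σ_{j=0}^2 C(n, j) (q−1)^j.
  j = 0: C(7,0)·(3)^0 = 1·1 = 1.
  j = 1: C(7,1)·(3)^1 = 7·3 = 21.
  j = 2: C(7,2)·(3)^2 = 21·9 = 189.
  V_q(n, t) = 1 + 21 + 189 = 211.
Step 2: q^n = 4^7 = 16384.
Step 3: Hamming bound ⌊q^n / V_q(n,t)⌋ = ⌊16384/211⌋ = 77.
Step 4: Compare |C| = 145 to 77: violated.
The claimed |C| lies above the Hamming bound, so no 4-ary code of length 7 with d ≥ 5 can have 145 codewords.


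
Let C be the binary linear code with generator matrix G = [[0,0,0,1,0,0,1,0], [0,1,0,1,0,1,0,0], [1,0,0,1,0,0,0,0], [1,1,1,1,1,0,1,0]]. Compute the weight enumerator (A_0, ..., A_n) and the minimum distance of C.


Weight distribution: A_0 = 1, A_2 = 3, A_3 = 4, A_4 = 3, A_5 = 4, A_6 = 1. Minimum distance d = 2.

Enumerate all 2^4 = 16 messages m ∈ F_2^4.
For each, compute codeword c = mG in F_2^8, then tally its weight.
  m = 0000 → c = 00000000, weight = 0.
  m = 1000 → c = 00010010, weight = 2.
  m = 0100 → c = 01010100, weight = 3.
  m = 1100 → c = 01000110, weight = 3.
  m = 0010 → c = 10010000, weight = 2.
  m = 1010 → c = 10000010, weight = 2.
  m = 0110 → c = 11000100, weight = 3.
  m = 1110 → c = 11010110, weight = 5.
  m = 0001 → c = 11111010, weight = 6.
  m = 1001 → c = 11101000, weight = 4.
  m = 0101 → c = 10101110, weight = 5.
  m = 1101 → c = 10111100, weight = 5.
  m = 0011 → c = 01101010, weight = 4.
  m = 1011 → c = 01111000, weight = 4.
  m = 0111 → c = 00111110, weight = 5.
  m = 1111 → c = 00101100, weight = 3.
Tally weights:
  weight 0: 1 codewords.
  weight 2: 3 codewords.
  weight 3: 4 codewords.
  weight 4: 3 codewords.
  weight 5: 4 codewords.
  weight 6: 1 codewords.
Minimum distance d = smallest w > 0 with A_w > 0 = 2.
Sanity: Σ A_w = 16 = 2^4 = 16 ✓.


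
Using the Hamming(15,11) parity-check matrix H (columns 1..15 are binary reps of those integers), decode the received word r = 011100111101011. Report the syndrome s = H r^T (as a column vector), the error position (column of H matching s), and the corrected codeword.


s = (0, 1, 0, 0)^T, error position = 4, corrected codeword c = 011000111101011

Compute s = H r^T mod 2 one row at a time:
  s_1 = 1 + 1 + 1 + 0 + 1 + 0 + 1 + 1 = 6 ≡ 0 (mod 2).
  s_2 = 1 + 0 + 0 + 1 + 1 + 0 + 1 + 1 = 5 ≡ 1 (mod 2).
  s_3 = 1 + 1 + 0 + 1 + 1 + 0 + 1 + 1 = 6 ≡ 0 (mod 2).
  s_4 = 0 + 1 + 0 + 1 + 1 + 0 + 0 + 1 = 4 ≡ 0 (mod 2).
s = (0, 1, 0, 0)^T — this equals column 4 of H (binary 0100), so error is at position 4.
Correct: flip bit 4 of r = 011100111101011 to get c = 011000111101011.


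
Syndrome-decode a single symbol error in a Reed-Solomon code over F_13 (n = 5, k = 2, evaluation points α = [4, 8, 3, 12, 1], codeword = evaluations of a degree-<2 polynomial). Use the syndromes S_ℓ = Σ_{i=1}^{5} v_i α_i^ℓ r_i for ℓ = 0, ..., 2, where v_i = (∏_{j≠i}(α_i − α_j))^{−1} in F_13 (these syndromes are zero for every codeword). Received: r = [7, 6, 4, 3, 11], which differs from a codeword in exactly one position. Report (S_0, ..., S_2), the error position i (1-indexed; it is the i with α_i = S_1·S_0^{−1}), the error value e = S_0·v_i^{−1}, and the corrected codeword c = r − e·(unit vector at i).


S = (7, 6, 7), error at position 4, error magnitude e = 11, c = [7, 6, 4, 5, 11].

Step 1: column multipliers v_i = (∏_{j≠i}(α_i − α_j))^{−1} mod 13.
  i = 1 (α = 4): (4−8)(4−3)(4−12)(4−1) = (−4)·1·(−8)·3 = 96 ≡ 5, so v_1 = 5^{−1} = 8 (mod 13).
  i = 2 (α = 8): (8−4)(8−3)(8−12)(8−1) = 4·5·(−4)·7 = −560 ≡ 12, so v_2 = 12^{−1} = 12 (mod 13).
  i = 3 (α = 3): (3−4)(3−8)(3−12)(3−1) = (−1)·(−5)·(−9)·2 = −90 ≡ 1, so v_3 = 1^{−1} = 1 (mod 13).
  i = 4 (α = 12): (12−4)(12−8)(12−3)(12−1) = 8·4·9·11 = 3168 ≡ 9, so v_4 = 9^{−1} = 3 (mod 13).
  i = 5 (α = 1): (1−4)(1−8)(1−3)(1−12) = (−3)·(−7)·(−2)·(−11) = 462 ≡ 7, so v_5 = 7^{−1} = 2 (mod 13).
  v = [8, 12, 1, 3, 2].
Step 2: syndromes of r = [7, 6, 4, 3, 11] (all sums mod 13).
  S_0 = Σ v_i r_i = 8·7 + 12·6 + 1·4 + 3·3 + 2·11 = 163 ≡ 7.
  S_1 = Σ v_i α_i r_i = 8·4·7 + 12·8·6 + 1·3·4 + 3·12·3 + 2·1·11 = 942 ≡ 6.
  α_i^2 mod 13 = [3, 12, 9, 1, 1].
  S_2 = Σ v_i α_i^2 r_i = 8·3·7 + 12·12·6 + 1·9·4 + 3·1·3 + 2·1·11 = 1099 ≡ 7.
  S = (7, 6, 7) ≠ 0, so r is not a codeword (an error is present).
Step 3: locate the error. For a single error e at position i, S_ℓ = v_i·e·α_i^ℓ, so α_err = S_1/S_0.
  S_0^{−1} = 7^{−1} = 2 (mod 13), so α_err = 6·2 = 12 ≡ 12 = α_4. Error position i = 4.
  Consistency check: S_2/S_1 = 7·11 = 77 ≡ 12 = α_err ✓ (single-error assumption holds).
Step 4: error magnitude e = S_0/v_4 = S_0·∏_{j≠4}(α_4 − α_j) = 7·9 = 63 ≡ 11 (mod 13).
Step 5: correct position 4: c_4 = r_4 − e = 3 − 11 ≡ 5 (mod 13). Hence c = [7, 6, 4, 5, 11].
  Check: interpolating c through the α_i gives m(x) = 8 + 3·x (degree < 2) with m(α_i) = c_i for every i, so c is indeed a codeword.


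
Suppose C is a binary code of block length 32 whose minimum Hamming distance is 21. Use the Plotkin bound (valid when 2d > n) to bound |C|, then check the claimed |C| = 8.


Plotkin bound M ≤ 4; given |C| = 8 > bound (violated).

Check applicability: 2d = 42, n = 32.
2d − n = 10 > 0, so Plotkin applies.
Compute d/(2d−n) = 21/10 ≈ 2.1000.
⌊d/(2d−n)⌋ = 2.
Plotkin bound: M ≤ 2·2 = 4.
Given |C| = 8, check: VIOLATED.
This |C| is above the Plotkin bound, so no binary code with n = 32, d = 21 and 8 codewords exists.


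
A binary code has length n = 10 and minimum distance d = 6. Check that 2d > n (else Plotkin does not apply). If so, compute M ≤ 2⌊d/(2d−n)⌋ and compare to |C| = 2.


Plotkin bound M ≤ 6; given |C| = 2 ≤ bound (satisfied).

Check applicability: 2d = 12, n = 10.
2d − n = 2 > 0, so Plotkin applies.
Compute d/(2d−n) = 6/2 ≈ 3.0000.
⌊d/(2d−n)⌋ = 3.
Plotkin bound: M ≤ 2·3 = 6.
Given |C| = 2, check: satisfied.
This |C| is below the Plotkin bound.


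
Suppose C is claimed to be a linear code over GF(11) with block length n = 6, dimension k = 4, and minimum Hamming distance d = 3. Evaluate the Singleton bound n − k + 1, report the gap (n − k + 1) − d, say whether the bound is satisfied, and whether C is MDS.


Singleton RHS = n − k + 1 = 3, slack = 0, bound satisfied, MDS.

Singleton bound: d ≤ n − k + 1.
Here n = 6, k = 4, so n − k + 1 = 3.
Given d = 3, check d ≤ 3: YES.
Slack = (n − k + 1) − d = 0.
The code is MDS (slack = 0).
Description: the claimed parameters are [6, 4, 3]_11; such a code would be MDS (meets Singleton bound).


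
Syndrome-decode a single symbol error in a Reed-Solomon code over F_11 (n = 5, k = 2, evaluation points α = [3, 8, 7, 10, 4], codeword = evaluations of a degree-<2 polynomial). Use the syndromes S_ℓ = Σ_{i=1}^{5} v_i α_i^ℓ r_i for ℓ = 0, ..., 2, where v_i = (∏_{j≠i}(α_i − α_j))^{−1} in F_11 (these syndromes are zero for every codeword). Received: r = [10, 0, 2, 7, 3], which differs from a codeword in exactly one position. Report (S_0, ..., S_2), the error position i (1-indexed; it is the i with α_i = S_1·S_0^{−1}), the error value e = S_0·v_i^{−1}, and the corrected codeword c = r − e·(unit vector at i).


S = (10, 7, 6), error at position 5, error magnitude e = 6, c = [10, 0, 2, 7, 8].

Step 1: column multipliers v_i = (∏_{j≠i}(α_i − α_j))^{−1} mod 11.
  i = 1 (α = 3): (3−8)(3−7)(3−10)(3−4) = (−5)·(−4)·(−7)·(−1) = 140 ≡ 8, so v_1 = 8^{−1} = 7 (mod 11).
  i = 2 (α = 8): (8−3)(8−7)(8−10)(8−4) = 5·1·(−2)·4 = −40 ≡ 4, so v_2 = 4^{−1} = 3 (mod 11).
  i = 3 (α = 7): (7−3)(7−8)(7−10)(7−4) = 4·(−1)·(−3)·3 = 36 ≡ 3, so v_3 = 3^{−1} = 4 (mod 11).
  i = 4 (α = 10): (10−3)(10−8)(10−7)(10−4) = 7·2·3·6 = 252 ≡ 10, so v_4 = 10^{−1} = 10 (mod 11).
  i = 5 (α = 4): (4−3)(4−8)(4−7)(4−10) = 1·(−4)·(−3)·(−6) = −72 ≡ 5, so v_5 = 5^{−1} = 9 (mod 11).
  v = [7, 3, 4, 10, 9].
Step 2: syndromes of r = [10, 0, 2, 7, 3] (all sums mod 11).
  S_0 = Σ v_i r_i = 7·10 + 3·0 + 4·2 + 10·7 + 9·3 = 175 ≡ 10.
  S_1 = Σ v_i α_i r_i = 7·3·10 + 3·8·0 + 4·7·2 + 10·10·7 + 9·4·3 = 1074 ≡ 7.
  α_i^2 mod 11 = [9, 9, 5, 1, 5].
  S_2 = Σ v_i α_i^2 r_i = 7·9·10 + 3·9·0 + 4·5·2 + 10·1·7 + 9·5·3 = 875 ≡ 6.
  S = (10, 7, 6) ≠ 0, so r is not a codeword (an error is present).
Step 3: locate the error. For a single error e at position i, S_ℓ = v_i·e·α_i^ℓ, so α_err = S_1/S_0.
  S_0^{−1} = 10^{−1} = 10 (mod 11), so α_err = 7·10 = 70 ≡ 4 = α_5. Error position i = 5.
  Consistency check: S_2/S_1 = 6·8 = 48 ≡ 4 = α_err ✓ (single-error assumption holds).
Step 4: error magnitude e = S_0/v_5 = S_0·∏_{j≠5}(α_5 − α_j) = 10·5 = 50 ≡ 6 (mod 11).
Step 5: correct position 5: c_5 = r_5 − e = 3 − 6 ≡ 8 (mod 11). Hence c = [10, 0, 2, 7, 8].
  Check: interpolating c through the α_i gives m(x) = 5 + 9·x (degree < 2) with m(α_i) = c_i for every i, so c is indeed a codeword.


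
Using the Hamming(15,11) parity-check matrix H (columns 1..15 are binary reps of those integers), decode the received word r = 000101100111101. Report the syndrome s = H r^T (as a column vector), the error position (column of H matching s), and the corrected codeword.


s = (1, 0, 1, 0)^T, error position = 10, corrected codeword c = 000101100011101

Compute s = H r^T mod 2 one row at a time:
  s_1 = 0 + 0 + 1 + 1 + 1 + 1 + 0 + 1 = 5 ≡ 1 (mod 2).
  s_2 = 1 + 0 + 1 + 1 + 1 + 1 + 0 + 1 = 6 ≡ 0 (mod 2).
  s_3 = 0 + 0 + 1 + 1 + 1 + 1 + 0 + 1 = 5 ≡ 1 (mod 2).
  s_4 = 0 + 0 + 0 + 1 + 0 + 1 + 1 + 1 = 4 ≡ 0 (mod 2).
s = (1, 0, 1, 0)^T — this equals column 10 of H (binary 1010), so error is at position 10.
Correct: flip bit 10 of r = 000101100111101 to get c = 000101100011101.


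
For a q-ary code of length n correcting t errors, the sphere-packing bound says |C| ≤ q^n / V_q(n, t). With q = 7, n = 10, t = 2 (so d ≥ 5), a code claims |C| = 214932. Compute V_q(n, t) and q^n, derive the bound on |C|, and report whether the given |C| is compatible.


V_q(n, t) = 1681, q^n = 282475249, Hamming bound = 168040, |C| = 214932 > bound (violated).

Step 1: Compute V_q(n, t) = Σ_{j=0}^2 C(n, j) (q−1)^j.
  j = 0: C(10,0)·(6)^0 = 1·1 = 1.
  j = 1: C(10,1)·(6)^1 = 10·6 = 60.
  j = 2: C(10,2)·(6)^2 = 45·36 = 1620.
  V_q(n, t) = 1 + 60 + 1620 = 1681.
Step 2: q^n = 7^10 = 282475249.
Step 3: Hamming bound ⌊q^n / V_q(n,t)⌋ = ⌊282475249/1681⌋ = 168040.
Step 4: Compare |C| = 214932 to 168040: violated.
The claimed |C| lies above the Hamming bound, so no 7-ary code of length 10 with d ≥ 5 can have 214932 codewords.


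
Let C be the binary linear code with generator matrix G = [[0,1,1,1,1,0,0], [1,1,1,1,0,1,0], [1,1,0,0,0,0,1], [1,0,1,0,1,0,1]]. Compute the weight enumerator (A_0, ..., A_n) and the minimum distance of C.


Weight distribution: A_0 = 1, A_1 = 1, A_3 = 4, A_4 = 7, A_5 = 3. Minimum distance d = 1.

Enumerate all 2^4 = 16 messages m ∈ F_2^4.
For each, compute codeword c = mG in F_2^7, then tally its weight.
  m = 0000 → c = 0000000, weight = 0.
  m = 1000 → c = 0111100, weight = 4.
  m = 0100 → c = 1111010, weight = 5.
  m = 1100 → c = 1000110, weight = 3.
  m = 0010 → c = 1100001, weight = 3.
  m = 1010 → c = 1011101, weight = 5.
  m = 0110 → c = 0011011, weight = 4.
  m = 1110 → c = 0100111, weight = 4.
  m = 0001 → c = 1010101, weight = 4.
  m = 1001 → c = 1101001, weight = 4.
  m = 0101 → c = 0101111, weight = 5.
  m = 1101 → c = 0010011, weight = 3.
  m = 0011 → c = 0110100, weight = 3.
  m = 1011 → c = 0001000, weight = 1.
  m = 0111 → c = 1001110, weight = 4.
  m = 1111 → c = 1110010, weight = 4.
Tally weights:
  weight 0: 1 codewords.
  weight 1: 1 codewords.
  weight 3: 4 codewords.
  weight 4: 7 codewords.
  weight 5: 3 codewords.
Minimum distance d = smallest w > 0 with A_w > 0 = 1.
Sanity: Σ A_w = 16 = 2^4 = 16 ✓.


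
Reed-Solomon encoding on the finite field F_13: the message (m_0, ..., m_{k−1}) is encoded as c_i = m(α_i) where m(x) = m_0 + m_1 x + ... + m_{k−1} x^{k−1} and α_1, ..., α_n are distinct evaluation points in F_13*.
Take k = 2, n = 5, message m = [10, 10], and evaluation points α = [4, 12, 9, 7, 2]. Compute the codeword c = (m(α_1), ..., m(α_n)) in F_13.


c = [11, 0, 9, 2, 4]

Message polynomial: m(x) = 10 + 10·x (mod 13).
For each evaluation point α_i, compute m(α_i) mod 13:
  α_1 = 4: Horner steps 10 → 11, so m(4) = 11.
  α_2 = 12: Horner steps 10 → 0, so m(12) = 0.
  α_3 = 9: Horner steps 10 → 9, so m(9) = 9.
  α_4 = 7: Horner steps 10 → 2, so m(7) = 2.
  α_5 = 2: Horner steps 10 → 4, so m(2) = 4.
Codeword c = [11, 0, 9, 2, 4] ∈ F_13^5.


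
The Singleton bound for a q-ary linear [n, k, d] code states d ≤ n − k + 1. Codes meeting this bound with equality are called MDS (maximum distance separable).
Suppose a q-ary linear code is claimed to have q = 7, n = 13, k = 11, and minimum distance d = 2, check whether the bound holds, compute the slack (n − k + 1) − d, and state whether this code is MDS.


Singleton RHS = n − k + 1 = 3, slack = 1, bound satisfied, not MDS.

Singleton bound: d ≤ n − k + 1.
Here n = 13, k = 11, so n − k + 1 = 3.
Given d = 2, check d ≤ 3: YES.
Slack = (n − k + 1) − d = 1.
The code is NOT MDS (slack = 1 > 0).
Description: the claimed parameters are [13, 11, 2]_7; such a code would be non-MDS.


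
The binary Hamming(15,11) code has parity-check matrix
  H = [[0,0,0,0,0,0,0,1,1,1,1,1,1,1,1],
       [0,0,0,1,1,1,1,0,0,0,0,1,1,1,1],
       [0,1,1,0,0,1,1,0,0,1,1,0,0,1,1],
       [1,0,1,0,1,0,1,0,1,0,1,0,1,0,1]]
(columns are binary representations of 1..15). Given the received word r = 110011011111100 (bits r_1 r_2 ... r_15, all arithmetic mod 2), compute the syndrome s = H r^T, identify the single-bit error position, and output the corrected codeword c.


s = (0, 0, 0, 1)^T, error position = 1, corrected codeword c = 010011011111100

Compute s = H r^T mod 2 one row at a time:
  s_1 = 1 + 1 + 1 + 1 + 1 + 1 + 0 + 0 = 6 ≡ 0 (mod 2).
  s_2 = 0 + 1 + 1 + 0 + 1 + 1 + 0 + 0 = 4 ≡ 0 (mod 2).
  s_3 = 1 + 0 + 1 + 0 + 1 + 1 + 0 + 0 = 4 ≡ 0 (mod 2).
  s_4 = 1 + 0 + 1 + 0 + 1 + 1 + 1 + 0 = 5 ≡ 1 (mod 2).
s = (0, 0, 0, 1)^T — this equals column 1 of H (binary 0001), so error is at position 1.
Correct: flip bit 1 of r = 110011011111100 to get c = 010011011111100.


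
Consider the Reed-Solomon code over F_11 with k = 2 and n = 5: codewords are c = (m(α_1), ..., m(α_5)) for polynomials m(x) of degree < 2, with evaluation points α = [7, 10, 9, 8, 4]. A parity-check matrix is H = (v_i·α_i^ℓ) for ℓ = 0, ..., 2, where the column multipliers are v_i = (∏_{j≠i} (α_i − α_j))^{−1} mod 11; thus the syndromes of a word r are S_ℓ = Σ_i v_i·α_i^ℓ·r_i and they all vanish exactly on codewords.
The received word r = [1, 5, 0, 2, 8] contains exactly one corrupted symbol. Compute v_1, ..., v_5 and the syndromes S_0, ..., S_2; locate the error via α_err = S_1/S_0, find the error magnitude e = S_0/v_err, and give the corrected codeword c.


S = (5, 7, 1), error at position 4, error magnitude e = 7, c = [1, 5, 0, 6, 8].

Step 1: column multipliers v_i = (∏_{j≠i}(α_i − α_j))^{−1} mod 11.
  i = 1 (α = 7): (7−10)(7−9)(7−8)(7−4) = (−3)·(−2)·(−1)·3 = −18 ≡ 4, so v_1 = 4^{−1} = 3 (mod 11).
  i = 2 (α = 10): (10−7)(10−9)(10−8)(10−4) = 3·1·2·6 = 36 ≡ 3, so v_2 = 3^{−1} = 4 (mod 11).
  i = 3 (α = 9): (9−7)(9−10)(9−8)(9−4) = 2·(−1)·1·5 = −10 ≡ 1, so v_3 = 1^{−1} = 1 (mod 11).
  i = 4 (α = 8): (8−7)(8−10)(8−9)(8−4) = 1·(−2)·(−1)·4 = 8 ≡ 8, so v_4 = 8^{−1} = 7 (mod 11).
  i = 5 (α = 4): (4−7)(4−10)(4−9)(4−8) = (−3)·(−6)·(−5)·(−4) = 360 ≡ 8, so v_5 = 8^{−1} = 7 (mod 11).
  v = [3, 4, 1, 7, 7].
Step 2: syndromes of r = [1, 5, 0, 2, 8] (all sums mod 11).
  S_0 = Σ v_i r_i = 3·1 + 4·5 + 1·0 + 7·2 + 7·8 = 93 ≡ 5.
  S_1 = Σ v_i α_i r_i = 3·7·1 + 4·10·5 + 1·9·0 + 7·8·2 + 7·4·8 = 557 ≡ 7.
  α_i^2 mod 11 = [5, 1, 4, 9, 5].
  S_2 = Σ v_i α_i^2 r_i = 3·5·1 + 4·1·5 + 1·4·0 + 7·9·2 + 7·5·8 = 441 ≡ 1.
  S = (5, 7, 1) ≠ 0, so r is not a codeword (an error is present).
Step 3: locate the error. For a single error e at position i, S_ℓ = v_i·e·α_i^ℓ, so α_err = S_1/S_0.
  S_0^{−1} = 5^{−1} = 9 (mod 11), so α_err = 7·9 = 63 ≡ 8 = α_4. Error position i = 4.
  Consistency check: S_2/S_1 = 1·8 = 8 ≡ 8 = α_err ✓ (single-error assumption holds).
Step 4: error magnitude e = S_0/v_4 = S_0·∏_{j≠4}(α_4 − α_j) = 5·8 = 40 ≡ 7 (mod 11).
Step 5: correct position 4: c_4 = r_4 − e = 2 − 7 ≡ 6 (mod 11). Hence c = [1, 5, 0, 6, 8].
  Check: interpolating c through the α_i gives m(x) = 10 + 5·x (degree < 2) with m(α_i) = c_i for every i, so c is indeed a codeword.
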